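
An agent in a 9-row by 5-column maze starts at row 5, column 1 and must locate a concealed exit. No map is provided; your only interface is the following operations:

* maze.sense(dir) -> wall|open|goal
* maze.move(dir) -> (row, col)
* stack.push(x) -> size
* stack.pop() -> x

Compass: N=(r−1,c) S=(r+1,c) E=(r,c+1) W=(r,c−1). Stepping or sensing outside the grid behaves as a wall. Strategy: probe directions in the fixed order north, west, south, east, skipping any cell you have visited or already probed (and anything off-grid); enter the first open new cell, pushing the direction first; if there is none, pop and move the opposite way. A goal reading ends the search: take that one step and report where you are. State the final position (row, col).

·→ sense(dir=north)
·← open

·→ push(x=north)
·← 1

·→ move(dir=north)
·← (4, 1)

·→ sense(dir=north)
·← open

·→ push(x=north)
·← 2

·→ move(dir=north)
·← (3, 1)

·→ sense(dir=north)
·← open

·→ push(x=north)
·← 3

·→ move(dir=north)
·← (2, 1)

·→ sense(dir=north)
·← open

·→ push(x=north)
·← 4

·→ move(dir=north)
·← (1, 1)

·→ sense(dir=north)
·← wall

·→ sense(dir=west)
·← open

·→ push(x=west)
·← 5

·→ move(dir=west)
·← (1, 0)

·→ sense(dir=north)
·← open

·→ push(x=north)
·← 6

·→ move(dir=north)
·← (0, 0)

·→ pop()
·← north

·→ move(dir=south)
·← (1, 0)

·→ sense(dir=south)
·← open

·→ push(x=south)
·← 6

·→ move(dir=south)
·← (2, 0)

·→ sense(dir=south)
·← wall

·→ pop()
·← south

·→ move(dir=north)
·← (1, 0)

·→ pop()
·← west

·→ move(dir=east)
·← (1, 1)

·→ sense(dir=east)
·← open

·→ push(x=east)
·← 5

·→ move(dir=east)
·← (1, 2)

·→ sense(dir=north)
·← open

·→ push(x=north)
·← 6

·→ move(dir=north)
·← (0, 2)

·→ sense(dir=east)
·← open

·→ push(x=east)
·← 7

·→ move(dir=east)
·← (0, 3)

·→ sense(dir=south)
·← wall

·→ sense(dir=east)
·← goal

·→ move(dir=east)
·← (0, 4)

Answer: (0, 4)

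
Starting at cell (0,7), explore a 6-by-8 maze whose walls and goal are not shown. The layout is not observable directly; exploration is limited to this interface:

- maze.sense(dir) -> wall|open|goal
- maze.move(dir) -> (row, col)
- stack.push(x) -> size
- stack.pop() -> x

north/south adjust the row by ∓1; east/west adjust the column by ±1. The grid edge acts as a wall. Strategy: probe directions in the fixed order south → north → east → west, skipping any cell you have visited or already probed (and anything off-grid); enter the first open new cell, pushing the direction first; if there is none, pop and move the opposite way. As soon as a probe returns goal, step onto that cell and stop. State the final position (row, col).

CALL maze.sense[south]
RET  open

CALL stack.push[south]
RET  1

CALL maze.move[south]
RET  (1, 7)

CALL maze.sense[south]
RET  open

CALL stack.push[south]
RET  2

CALL maze.move[south]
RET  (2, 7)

CALL maze.sense[south]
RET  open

CALL stack.push[south]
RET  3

CALL maze.move[south]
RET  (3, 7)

CALL maze.sense[south]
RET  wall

CALL maze.sense[west]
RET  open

CALL stack.push[west]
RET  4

CALL maze.move[west]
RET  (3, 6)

CALL maze.sense[south]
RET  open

CALL stack.push[south]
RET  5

CALL maze.move[south]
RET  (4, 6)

CALL maze.sense[south]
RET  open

CALL stack.push[south]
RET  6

CALL maze.move[south]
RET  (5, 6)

CALL maze.sense[east]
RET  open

CALL stack.push[east]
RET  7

CALL maze.move[east]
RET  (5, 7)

CALL stack.pop[]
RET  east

CALL maze.move[west]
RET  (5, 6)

CALL maze.sense[west]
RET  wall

CALL stack.pop[]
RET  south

CALL maze.move[north]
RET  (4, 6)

CALL maze.sense[west]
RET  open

CALL stack.push[west]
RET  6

CALL maze.move[west]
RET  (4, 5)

CALL maze.sense[north]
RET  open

CALL stack.push[north]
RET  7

CALL maze.move[north]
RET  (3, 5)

CALL maze.sense[north]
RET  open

CALL stack.push[north]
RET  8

CALL maze.move[north]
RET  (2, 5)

CALL maze.sense[north]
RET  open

CALL stack.push[north]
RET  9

CALL maze.move[north]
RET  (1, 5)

CALL maze.sense[north]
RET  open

CALL stack.push[north]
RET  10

CALL maze.move[north]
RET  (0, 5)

CALL maze.sense[east]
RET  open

CALL stack.push[east]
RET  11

CALL maze.move[east]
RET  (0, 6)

CALL maze.sense[south]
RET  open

CALL stack.push[south]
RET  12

CALL maze.move[south]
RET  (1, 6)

CALL maze.sense[south]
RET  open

CALL stack.push[south]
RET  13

CALL maze.move[south]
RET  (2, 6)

CALL stack.pop[]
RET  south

CALL maze.move[north]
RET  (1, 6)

CALL stack.pop[]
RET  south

CALL maze.move[north]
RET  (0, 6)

CALL stack.pop[]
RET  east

CALL maze.move[west]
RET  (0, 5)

CALL maze.sense[west]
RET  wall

CALL stack.pop[]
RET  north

CALL maze.move[south]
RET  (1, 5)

CALL maze.sense[west]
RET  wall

CALL stack.pop[]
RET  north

CALL maze.move[south]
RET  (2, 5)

CALL maze.sense[west]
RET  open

CALL stack.push[west]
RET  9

CALL maze.move[west]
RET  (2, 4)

CALL maze.sense[south]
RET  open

CALL stack.push[south]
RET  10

CALL maze.move[south]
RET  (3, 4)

CALL maze.sense[south]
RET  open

CALL stack.push[south]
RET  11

CALL maze.move[south]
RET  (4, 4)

CALL maze.sense[south]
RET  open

CALL stack.push[south]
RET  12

CALL maze.move[south]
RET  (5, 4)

CALL maze.sense[west]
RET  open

CALL stack.push[west]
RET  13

CALL maze.move[west]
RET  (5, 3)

CALL maze.sense[north]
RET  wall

CALL maze.sense[west]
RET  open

CALL stack.push[west]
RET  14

CALL maze.move[west]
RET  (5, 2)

CALL maze.sense[north]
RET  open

CALL stack.push[north]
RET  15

CALL maze.move[north]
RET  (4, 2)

CALL maze.sense[north]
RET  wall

CALL maze.sense[west]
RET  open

CALL stack.push[west]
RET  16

CALL maze.move[west]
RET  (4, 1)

CALL maze.sense[south]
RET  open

CALL stack.push[south]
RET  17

CALL maze.move[south]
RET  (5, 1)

CALL maze.sense[west]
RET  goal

CALL maze.move[west]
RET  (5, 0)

Answer: (5, 0)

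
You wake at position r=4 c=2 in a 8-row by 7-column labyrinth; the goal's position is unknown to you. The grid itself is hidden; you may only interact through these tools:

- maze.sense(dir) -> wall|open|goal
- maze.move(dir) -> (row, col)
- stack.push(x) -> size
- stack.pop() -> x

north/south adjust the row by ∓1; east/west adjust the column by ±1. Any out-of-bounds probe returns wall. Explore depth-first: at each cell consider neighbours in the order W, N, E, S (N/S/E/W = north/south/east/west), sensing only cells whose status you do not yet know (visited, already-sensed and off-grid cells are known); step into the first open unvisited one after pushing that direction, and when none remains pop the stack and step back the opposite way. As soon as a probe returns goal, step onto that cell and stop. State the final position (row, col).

→ sense(dir='west')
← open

→ push(x='west')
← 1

→ move(dir='west')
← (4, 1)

→ sense(dir='west')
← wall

→ sense(dir='north')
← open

→ push(x='north')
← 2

→ move(dir='north')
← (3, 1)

→ sense(dir='west')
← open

→ push(x='west')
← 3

→ move(dir='west')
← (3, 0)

→ sense(dir='north')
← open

→ push(x='north')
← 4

→ move(dir='north')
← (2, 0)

→ sense(dir='north')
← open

→ push(x='north')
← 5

→ move(dir='north')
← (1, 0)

→ sense(dir='north')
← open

→ push(x='north')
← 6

→ move(dir='north')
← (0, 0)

→ sense(dir='east')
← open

→ push(x='east')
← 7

→ move(dir='east')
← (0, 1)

→ sense(dir='east')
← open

→ push(x='east')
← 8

→ move(dir='east')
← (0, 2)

→ sense(dir='east')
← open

→ push(x='east')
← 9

→ move(dir='east')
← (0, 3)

→ sense(dir='east')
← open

→ push(x='east')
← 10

→ move(dir='east')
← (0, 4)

→ sense(dir='east')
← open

→ push(x='east')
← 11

→ move(dir='east')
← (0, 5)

→ sense(dir='east')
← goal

→ move(dir='east')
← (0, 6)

Answer: (0, 6)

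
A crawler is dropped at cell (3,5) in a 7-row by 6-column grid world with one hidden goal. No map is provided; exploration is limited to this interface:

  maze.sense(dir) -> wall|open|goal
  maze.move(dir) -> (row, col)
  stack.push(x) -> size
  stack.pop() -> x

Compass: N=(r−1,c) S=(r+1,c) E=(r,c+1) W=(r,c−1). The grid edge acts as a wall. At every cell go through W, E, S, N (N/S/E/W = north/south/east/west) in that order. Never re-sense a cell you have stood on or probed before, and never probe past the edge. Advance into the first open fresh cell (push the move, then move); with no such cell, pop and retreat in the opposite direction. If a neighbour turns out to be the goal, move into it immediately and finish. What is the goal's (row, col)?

Do: maze.sense[dir→west]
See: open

Do: stack.push[x→west]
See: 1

Do: maze.move[dir→west]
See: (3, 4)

Do: maze.sense[dir→west]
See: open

Do: stack.push[x→west]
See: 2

Do: maze.move[dir→west]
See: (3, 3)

Do: maze.sense[dir→west]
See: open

Do: stack.push[x→west]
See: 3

Do: maze.move[dir→west]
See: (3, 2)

Do: maze.sense[dir→west]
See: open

Do: stack.push[x→west]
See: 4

Do: maze.move[dir→west]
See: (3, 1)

Do: maze.sense[dir→west]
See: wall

Do: maze.sense[dir→south]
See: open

Do: stack.push[x→south]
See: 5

Do: maze.move[dir→south]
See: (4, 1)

Do: maze.sense[dir→west]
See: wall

Do: maze.sense[dir→east]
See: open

Do: stack.push[x→east]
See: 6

Do: maze.move[dir→east]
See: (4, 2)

Do: maze.sense[dir→east]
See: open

Do: stack.push[x→east]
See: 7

Do: maze.move[dir→east]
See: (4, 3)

Do: maze.sense[dir→east]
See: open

Do: stack.push[x→east]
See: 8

Do: maze.move[dir→east]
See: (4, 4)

Do: maze.sense[dir→east]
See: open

Do: stack.push[x→east]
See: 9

Do: maze.move[dir→east]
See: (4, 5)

Do: maze.sense[dir→south]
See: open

Do: stack.push[x→south]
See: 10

Do: maze.move[dir→south]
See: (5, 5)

Do: maze.sense[dir→west]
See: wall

Do: maze.sense[dir→south]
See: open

Do: stack.push[x→south]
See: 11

Do: maze.move[dir→south]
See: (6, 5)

Do: maze.sense[dir→west]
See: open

Do: stack.push[x→west]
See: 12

Do: maze.move[dir→west]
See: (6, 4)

Do: maze.sense[dir→west]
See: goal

Do: maze.move[dir→west]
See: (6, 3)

Answer: (6, 3)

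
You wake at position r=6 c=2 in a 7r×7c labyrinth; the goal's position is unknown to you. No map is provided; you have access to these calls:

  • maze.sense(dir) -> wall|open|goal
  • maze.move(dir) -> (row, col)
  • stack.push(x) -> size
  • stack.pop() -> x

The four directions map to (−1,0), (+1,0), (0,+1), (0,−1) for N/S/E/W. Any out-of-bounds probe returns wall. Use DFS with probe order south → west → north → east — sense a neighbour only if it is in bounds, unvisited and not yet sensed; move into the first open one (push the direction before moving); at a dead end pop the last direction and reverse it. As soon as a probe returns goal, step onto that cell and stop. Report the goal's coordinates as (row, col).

-> sense(dir: west)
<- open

-> push(x: west)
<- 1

-> move(dir: west)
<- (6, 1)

-> sense(dir: west)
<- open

-> push(x: west)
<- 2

-> move(dir: west)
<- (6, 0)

-> sense(dir: north)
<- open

-> push(x: north)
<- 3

-> move(dir: north)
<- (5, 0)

-> sense(dir: north)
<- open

-> push(x: north)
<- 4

-> move(dir: north)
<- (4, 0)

-> sense(dir: north)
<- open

-> push(x: north)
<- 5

-> move(dir: north)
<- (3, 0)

-> sense(dir: north)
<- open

-> push(x: north)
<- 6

-> move(dir: north)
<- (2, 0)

-> sense(dir: north)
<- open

-> push(x: north)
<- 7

-> move(dir: north)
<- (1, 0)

-> sense(dir: north)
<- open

-> push(x: north)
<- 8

-> move(dir: north)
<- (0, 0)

-> sense(dir: east)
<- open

-> push(x: east)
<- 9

-> move(dir: east)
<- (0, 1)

-> sense(dir: south)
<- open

-> push(x: south)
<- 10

-> move(dir: south)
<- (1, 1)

-> sense(dir: south)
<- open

-> push(x: south)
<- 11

-> move(dir: south)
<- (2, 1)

-> sense(dir: south)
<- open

-> push(x: south)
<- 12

-> move(dir: south)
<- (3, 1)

-> sense(dir: south)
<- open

-> push(x: south)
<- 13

-> move(dir: south)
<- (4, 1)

-> sense(dir: south)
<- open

-> push(x: south)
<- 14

-> move(dir: south)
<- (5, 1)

-> sense(dir: east)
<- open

-> push(x: east)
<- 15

-> move(dir: east)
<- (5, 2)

-> sense(dir: north)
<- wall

-> sense(dir: east)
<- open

-> push(x: east)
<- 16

-> move(dir: east)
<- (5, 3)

-> sense(dir: south)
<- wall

-> sense(dir: north)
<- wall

-> sense(dir: east)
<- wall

-> pop()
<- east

-> move(dir: west)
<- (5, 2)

-> pop()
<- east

-> move(dir: west)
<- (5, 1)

-> pop()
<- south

-> move(dir: north)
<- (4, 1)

-> pop()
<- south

-> move(dir: north)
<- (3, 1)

-> sense(dir: east)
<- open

-> push(x: east)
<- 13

-> move(dir: east)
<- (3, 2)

-> sense(dir: north)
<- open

-> push(x: north)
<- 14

-> move(dir: north)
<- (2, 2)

-> sense(dir: north)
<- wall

-> sense(dir: east)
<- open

-> push(x: east)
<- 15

-> move(dir: east)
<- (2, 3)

-> sense(dir: south)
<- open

-> push(x: south)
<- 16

-> move(dir: south)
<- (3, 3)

-> sense(dir: east)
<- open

-> push(x: east)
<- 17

-> move(dir: east)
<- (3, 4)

-> sense(dir: south)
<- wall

-> sense(dir: north)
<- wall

-> sense(dir: east)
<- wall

-> pop()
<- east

-> move(dir: west)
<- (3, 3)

-> pop()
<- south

-> move(dir: north)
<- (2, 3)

-> sense(dir: north)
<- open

-> push(x: north)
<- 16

-> move(dir: north)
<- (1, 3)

-> sense(dir: north)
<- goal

-> move(dir: north)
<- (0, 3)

Answer: (0, 3)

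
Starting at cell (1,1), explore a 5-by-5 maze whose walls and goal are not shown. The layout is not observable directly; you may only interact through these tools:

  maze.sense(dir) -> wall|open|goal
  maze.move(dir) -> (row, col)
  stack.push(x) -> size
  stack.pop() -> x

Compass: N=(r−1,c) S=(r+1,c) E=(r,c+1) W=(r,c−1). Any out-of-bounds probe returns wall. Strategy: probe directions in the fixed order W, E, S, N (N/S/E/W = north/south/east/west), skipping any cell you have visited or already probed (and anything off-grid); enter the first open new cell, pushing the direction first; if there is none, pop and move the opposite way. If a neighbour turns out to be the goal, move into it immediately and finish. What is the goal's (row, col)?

// sense(dir: west) ~> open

// push(x: west) ~> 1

// move(dir: west) ~> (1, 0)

// sense(dir: south) ~> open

// push(x: south) ~> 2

// move(dir: south) ~> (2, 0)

// sense(dir: east) ~> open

// push(x: east) ~> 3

// move(dir: east) ~> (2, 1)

// sense(dir: east) ~> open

// push(x: east) ~> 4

// move(dir: east) ~> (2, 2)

// sense(dir: east) ~> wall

// sense(dir: south) ~> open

// push(x: south) ~> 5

// move(dir: south) ~> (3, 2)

// sense(dir: west) ~> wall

// sense(dir: east) ~> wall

// sense(dir: south) ~> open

// push(x: south) ~> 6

// move(dir: south) ~> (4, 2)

// sense(dir: west) ~> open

// push(x: west) ~> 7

// move(dir: west) ~> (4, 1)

// sense(dir: west) ~> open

// push(x: west) ~> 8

// move(dir: west) ~> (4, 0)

// sense(dir: north) ~> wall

// pop() ~> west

// move(dir: east) ~> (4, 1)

// pop() ~> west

// move(dir: east) ~> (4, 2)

// sense(dir: east) ~> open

// push(x: east) ~> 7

// move(dir: east) ~> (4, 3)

// sense(dir: east) ~> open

// push(x: east) ~> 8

// move(dir: east) ~> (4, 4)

// sense(dir: north) ~> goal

// move(dir: north) ~> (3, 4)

Answer: (3, 4)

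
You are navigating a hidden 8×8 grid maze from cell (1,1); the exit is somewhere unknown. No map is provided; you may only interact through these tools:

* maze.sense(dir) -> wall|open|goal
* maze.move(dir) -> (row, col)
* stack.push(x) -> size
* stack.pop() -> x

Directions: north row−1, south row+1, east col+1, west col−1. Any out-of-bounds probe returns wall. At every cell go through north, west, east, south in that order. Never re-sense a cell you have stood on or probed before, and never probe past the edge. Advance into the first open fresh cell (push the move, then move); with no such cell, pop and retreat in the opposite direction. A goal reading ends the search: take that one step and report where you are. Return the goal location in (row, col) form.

% maze.sense north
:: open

% stack.push north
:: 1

% maze.move north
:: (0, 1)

% maze.sense west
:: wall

% maze.sense east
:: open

% stack.push east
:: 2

% maze.move east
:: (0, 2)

% maze.sense east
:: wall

% maze.sense south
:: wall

% stack.pop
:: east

% maze.move west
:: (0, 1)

% stack.pop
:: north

% maze.move south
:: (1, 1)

% maze.sense west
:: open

% stack.push west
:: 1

% maze.move west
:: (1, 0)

% maze.sense south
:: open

% stack.push south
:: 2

% maze.move south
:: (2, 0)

% maze.sense east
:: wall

% maze.sense south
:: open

% stack.push south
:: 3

% maze.move south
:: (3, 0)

% maze.sense east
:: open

% stack.push east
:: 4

% maze.move east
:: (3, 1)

% maze.sense east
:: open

% stack.push east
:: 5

% maze.move east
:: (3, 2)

% maze.sense north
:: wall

% maze.sense east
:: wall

% maze.sense south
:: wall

% stack.pop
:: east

% maze.move west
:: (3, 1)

% maze.sense south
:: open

% stack.push south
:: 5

% maze.move south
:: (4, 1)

% maze.sense west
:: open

% stack.push west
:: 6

% maze.move west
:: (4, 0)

% maze.sense south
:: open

% stack.push south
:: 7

% maze.move south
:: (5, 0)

% maze.sense east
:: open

% stack.push east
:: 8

% maze.move east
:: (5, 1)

% maze.sense east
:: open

% stack.push east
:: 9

% maze.move east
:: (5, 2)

% maze.sense east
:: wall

% maze.sense south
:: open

% stack.push south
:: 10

% maze.move south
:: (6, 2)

% maze.sense west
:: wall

% maze.sense east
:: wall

% maze.sense south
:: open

% stack.push south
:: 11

% maze.move south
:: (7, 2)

% maze.sense west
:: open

% stack.push west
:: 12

% maze.move west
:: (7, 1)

% maze.sense west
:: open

% stack.push west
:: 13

% maze.move west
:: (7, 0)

% maze.sense north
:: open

% stack.push north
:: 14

% maze.move north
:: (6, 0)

% stack.pop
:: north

% maze.move south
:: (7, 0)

% stack.pop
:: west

% maze.move east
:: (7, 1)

% stack.pop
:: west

% maze.move east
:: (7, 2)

% maze.sense east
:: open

% stack.push east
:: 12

% maze.move east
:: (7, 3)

% maze.sense east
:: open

% stack.push east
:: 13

% maze.move east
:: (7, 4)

% maze.sense north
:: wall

% maze.sense east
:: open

% stack.push east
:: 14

% maze.move east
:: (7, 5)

% maze.sense north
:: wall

% maze.sense east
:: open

% stack.push east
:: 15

% maze.move east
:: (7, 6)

% maze.sense north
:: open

% stack.push north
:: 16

% maze.move north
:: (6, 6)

% maze.sense north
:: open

% stack.push north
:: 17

% maze.move north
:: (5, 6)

% maze.sense north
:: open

% stack.push north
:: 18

% maze.move north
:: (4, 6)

% maze.sense north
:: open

% stack.push north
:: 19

% maze.move north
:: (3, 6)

% maze.sense north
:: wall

% maze.sense west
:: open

% stack.push west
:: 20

% maze.move west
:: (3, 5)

% maze.sense north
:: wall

% maze.sense west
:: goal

% maze.move west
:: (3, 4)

Answer: (3, 4)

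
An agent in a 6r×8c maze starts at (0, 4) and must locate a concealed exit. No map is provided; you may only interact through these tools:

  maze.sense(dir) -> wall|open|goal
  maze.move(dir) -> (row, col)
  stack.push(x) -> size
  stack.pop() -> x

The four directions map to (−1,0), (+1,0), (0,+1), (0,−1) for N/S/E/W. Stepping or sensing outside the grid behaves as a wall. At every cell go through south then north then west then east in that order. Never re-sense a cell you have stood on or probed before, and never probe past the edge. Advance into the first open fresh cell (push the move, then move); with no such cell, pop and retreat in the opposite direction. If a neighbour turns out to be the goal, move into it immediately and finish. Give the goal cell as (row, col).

I run maze.sense on dir→south, — result: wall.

I run maze.sense on dir→west, → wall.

Now I run maze.sense on dir→east, yielding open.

Next I call stack.push on x→east, — result: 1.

Then maze.move on dir→east, and observe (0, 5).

Invoking maze.sense on dir→south, → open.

I call stack.push on x→south, → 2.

Using maze.move on dir→south, giving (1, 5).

Using maze.sense on dir→south, and see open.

Using stack.push on x→south, which returns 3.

I try maze.move on dir→south, which returns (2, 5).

I invoke maze.sense on dir→south, → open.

Calling stack.push on x→south, : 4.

Next I call maze.move on dir→south, which returns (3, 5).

Calling maze.sense on dir→south, giving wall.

Using maze.sense on dir→west, giving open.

Invoking stack.push on x→west, giving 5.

I use maze.move on dir→west, and observe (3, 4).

I call maze.sense on dir→south, : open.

Using stack.push on x→south, and see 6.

Invoking maze.move on dir→south, and get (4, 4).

Calling maze.sense on dir→south, and see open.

I call stack.push on x→south, yielding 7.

I try maze.move on dir→south, which returns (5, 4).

Now I run maze.sense on dir→west, : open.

Calling stack.push on x→west, yielding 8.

I use maze.move on dir→west, and observe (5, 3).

I use maze.sense on dir→north, : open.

Using stack.push on x→north, and observe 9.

Calling maze.move on dir→north, and observe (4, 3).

Next I call maze.sense on dir→north, → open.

Now I run stack.push on x→north, and get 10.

I use maze.move on dir→north, and get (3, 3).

I run maze.sense on dir→north, → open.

Invoking stack.push on x→north, — result: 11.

I run maze.move on dir→north, — result: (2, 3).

I try maze.sense on dir→north, yielding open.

Then stack.push on x→north, and see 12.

Then maze.move on dir→north, and see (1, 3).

I call maze.sense on dir→west, and observe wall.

Invoking stack.pop(), giving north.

Invoking maze.move on dir→south, and see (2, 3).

Invoking maze.sense on dir→west, and get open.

Invoking stack.push on x→west, yielding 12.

I invoke maze.move on dir→west, and get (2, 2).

Then maze.sense on dir→south, : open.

Next I call stack.push on x→south, giving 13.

Next I call maze.move on dir→south, yielding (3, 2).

I use maze.sense on dir→south, → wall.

Then maze.sense on dir→west, — result: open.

I try stack.push on x→west, and observe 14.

I call maze.move on dir→west, yielding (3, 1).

Calling maze.sense on dir→south, yielding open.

I use stack.push on x→south, and see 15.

I try maze.move on dir→south, and get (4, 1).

I call maze.sense on dir→south, → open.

Then stack.push on x→south, and observe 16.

I invoke maze.move on dir→south, : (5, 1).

I run maze.sense on dir→west, : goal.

Using maze.move on dir→west, which returns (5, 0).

Answer: (5, 0)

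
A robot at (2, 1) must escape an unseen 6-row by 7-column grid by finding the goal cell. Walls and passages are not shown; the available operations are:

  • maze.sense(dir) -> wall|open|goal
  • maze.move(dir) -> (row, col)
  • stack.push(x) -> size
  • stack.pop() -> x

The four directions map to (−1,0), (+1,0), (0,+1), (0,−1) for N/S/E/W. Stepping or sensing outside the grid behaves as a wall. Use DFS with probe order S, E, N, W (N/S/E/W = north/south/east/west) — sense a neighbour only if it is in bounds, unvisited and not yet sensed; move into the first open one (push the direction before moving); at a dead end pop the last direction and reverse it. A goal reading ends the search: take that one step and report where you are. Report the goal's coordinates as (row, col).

→ maze.sense(dir: south)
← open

→ stack.push(x: south)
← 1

→ maze.move(dir: south)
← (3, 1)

→ maze.sense(dir: south)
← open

→ stack.push(x: south)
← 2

→ maze.move(dir: south)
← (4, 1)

→ maze.sense(dir: south)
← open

→ stack.push(x: south)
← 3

→ maze.move(dir: south)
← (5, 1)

→ maze.sense(dir: east)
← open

→ stack.push(x: east)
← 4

→ maze.move(dir: east)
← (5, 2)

→ maze.sense(dir: east)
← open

→ stack.push(x: east)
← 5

→ maze.move(dir: east)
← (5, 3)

→ maze.sense(dir: east)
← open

→ stack.push(x: east)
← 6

→ maze.move(dir: east)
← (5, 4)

→ maze.sense(dir: east)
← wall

→ maze.sense(dir: north)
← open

→ stack.push(x: north)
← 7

→ maze.move(dir: north)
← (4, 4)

→ maze.sense(dir: east)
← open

→ stack.push(x: east)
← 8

→ maze.move(dir: east)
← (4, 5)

→ maze.sense(dir: east)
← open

→ stack.push(x: east)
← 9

→ maze.move(dir: east)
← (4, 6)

→ maze.sense(dir: south)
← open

→ stack.push(x: south)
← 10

→ maze.move(dir: south)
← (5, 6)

→ stack.pop()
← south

→ maze.move(dir: north)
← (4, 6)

→ maze.sense(dir: north)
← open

→ stack.push(x: north)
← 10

→ maze.move(dir: north)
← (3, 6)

→ maze.sense(dir: north)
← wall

→ maze.sense(dir: west)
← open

→ stack.push(x: west)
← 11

→ maze.move(dir: west)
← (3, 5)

→ maze.sense(dir: north)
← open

→ stack.push(x: north)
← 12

→ maze.move(dir: north)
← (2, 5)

→ maze.sense(dir: north)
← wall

→ maze.sense(dir: west)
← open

→ stack.push(x: west)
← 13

→ maze.move(dir: west)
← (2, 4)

→ maze.sense(dir: south)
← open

→ stack.push(x: south)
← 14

→ maze.move(dir: south)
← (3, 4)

→ maze.sense(dir: west)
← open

→ stack.push(x: west)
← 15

→ maze.move(dir: west)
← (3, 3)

→ maze.sense(dir: south)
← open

→ stack.push(x: south)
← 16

→ maze.move(dir: south)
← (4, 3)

→ maze.sense(dir: west)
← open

→ stack.push(x: west)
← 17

→ maze.move(dir: west)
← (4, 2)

→ maze.sense(dir: north)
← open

→ stack.push(x: north)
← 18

→ maze.move(dir: north)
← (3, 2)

→ maze.sense(dir: north)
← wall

→ stack.pop()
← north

→ maze.move(dir: south)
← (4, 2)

→ stack.pop()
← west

→ maze.move(dir: east)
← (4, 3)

→ stack.pop()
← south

→ maze.move(dir: north)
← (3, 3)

→ maze.sense(dir: north)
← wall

→ stack.pop()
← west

→ maze.move(dir: east)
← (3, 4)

→ stack.pop()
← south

→ maze.move(dir: north)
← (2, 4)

→ maze.sense(dir: north)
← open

→ stack.push(x: north)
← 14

→ maze.move(dir: north)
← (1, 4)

→ maze.sense(dir: north)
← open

→ stack.push(x: north)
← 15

→ maze.move(dir: north)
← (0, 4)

→ maze.sense(dir: east)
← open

→ stack.push(x: east)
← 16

→ maze.move(dir: east)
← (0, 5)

→ maze.sense(dir: east)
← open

→ stack.push(x: east)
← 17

→ maze.move(dir: east)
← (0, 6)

→ maze.sense(dir: south)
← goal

→ maze.move(dir: south)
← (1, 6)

Answer: (1, 6)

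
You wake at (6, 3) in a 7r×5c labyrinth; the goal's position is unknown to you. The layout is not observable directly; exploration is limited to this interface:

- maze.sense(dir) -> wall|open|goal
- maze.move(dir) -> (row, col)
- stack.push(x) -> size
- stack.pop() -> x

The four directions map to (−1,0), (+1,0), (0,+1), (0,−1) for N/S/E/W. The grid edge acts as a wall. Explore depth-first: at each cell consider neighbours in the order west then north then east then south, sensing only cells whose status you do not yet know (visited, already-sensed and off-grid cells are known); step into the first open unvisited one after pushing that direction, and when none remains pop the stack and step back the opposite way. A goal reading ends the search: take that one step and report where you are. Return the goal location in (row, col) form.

> sense dir: west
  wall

> sense dir: north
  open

> push x: north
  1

> move dir: north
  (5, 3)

> sense dir: west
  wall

> sense dir: north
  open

> push x: north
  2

> move dir: north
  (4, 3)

> sense dir: west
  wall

> sense dir: north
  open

> push x: north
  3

> move dir: north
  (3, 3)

> sense dir: west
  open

> push x: west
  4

> move dir: west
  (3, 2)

> sense dir: west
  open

> push x: west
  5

> move dir: west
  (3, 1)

> sense dir: west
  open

> push x: west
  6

> move dir: west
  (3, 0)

> sense dir: north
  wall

> sense dir: south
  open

> push x: south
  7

> move dir: south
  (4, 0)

> sense dir: east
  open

> push x: east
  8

> move dir: east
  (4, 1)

> sense dir: south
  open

> push x: south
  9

> move dir: south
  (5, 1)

> sense dir: west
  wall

> sense dir: south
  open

> push x: south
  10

> move dir: south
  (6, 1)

> sense dir: west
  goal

> move dir: west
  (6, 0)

Answer: (6, 0)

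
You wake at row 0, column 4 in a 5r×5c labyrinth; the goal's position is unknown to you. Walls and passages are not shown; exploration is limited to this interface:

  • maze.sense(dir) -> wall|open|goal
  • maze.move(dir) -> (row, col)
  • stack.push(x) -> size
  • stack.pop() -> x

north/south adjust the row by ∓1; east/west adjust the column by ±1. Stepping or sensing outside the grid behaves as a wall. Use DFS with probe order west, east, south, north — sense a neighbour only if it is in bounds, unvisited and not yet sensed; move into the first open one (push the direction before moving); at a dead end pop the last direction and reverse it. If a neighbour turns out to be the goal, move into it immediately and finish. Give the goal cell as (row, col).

-> maze.sense(dir: west)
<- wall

-> maze.sense(dir: south)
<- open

-> stack.push(x: south)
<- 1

-> maze.move(dir: south)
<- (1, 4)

-> maze.sense(dir: west)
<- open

-> stack.push(x: west)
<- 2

-> maze.move(dir: west)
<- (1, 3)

-> maze.sense(dir: west)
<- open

-> stack.push(x: west)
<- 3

-> maze.move(dir: west)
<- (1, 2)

-> maze.sense(dir: west)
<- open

-> stack.push(x: west)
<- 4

-> maze.move(dir: west)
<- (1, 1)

-> maze.sense(dir: west)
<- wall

-> maze.sense(dir: south)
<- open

-> stack.push(x: south)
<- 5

-> maze.move(dir: south)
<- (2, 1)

-> maze.sense(dir: west)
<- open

-> stack.push(x: west)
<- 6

-> maze.move(dir: west)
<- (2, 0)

-> maze.sense(dir: south)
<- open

-> stack.push(x: south)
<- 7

-> maze.move(dir: south)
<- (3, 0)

-> maze.sense(dir: east)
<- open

-> stack.push(x: east)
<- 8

-> maze.move(dir: east)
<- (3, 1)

-> maze.sense(dir: east)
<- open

-> stack.push(x: east)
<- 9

-> maze.move(dir: east)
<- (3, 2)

-> maze.sense(dir: east)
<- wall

-> maze.sense(dir: south)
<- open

-> stack.push(x: south)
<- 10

-> maze.move(dir: south)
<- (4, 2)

-> maze.sense(dir: west)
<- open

-> stack.push(x: west)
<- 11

-> maze.move(dir: west)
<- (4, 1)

-> maze.sense(dir: west)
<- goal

-> maze.move(dir: west)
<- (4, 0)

Answer: (4, 0)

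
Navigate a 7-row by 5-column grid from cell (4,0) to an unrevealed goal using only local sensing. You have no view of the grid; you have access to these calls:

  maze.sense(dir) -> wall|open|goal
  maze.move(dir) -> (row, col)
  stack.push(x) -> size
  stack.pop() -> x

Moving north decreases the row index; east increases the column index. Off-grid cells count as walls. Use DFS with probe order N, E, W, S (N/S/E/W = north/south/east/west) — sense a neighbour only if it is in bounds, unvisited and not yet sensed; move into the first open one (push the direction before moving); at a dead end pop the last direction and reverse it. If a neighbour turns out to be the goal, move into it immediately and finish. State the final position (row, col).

;; 1. maze.sense(north) : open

;; 2. stack.push(north) : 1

;; 3. maze.move(north) : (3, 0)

;; 4. maze.sense(north) : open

;; 5. stack.push(north) : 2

;; 6. maze.move(north) : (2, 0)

;; 7. maze.sense(north) : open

;; 8. stack.push(north) : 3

;; 9. maze.move(north) : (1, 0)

;; 10. maze.sense(north) : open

;; 11. stack.push(north) : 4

;; 12. maze.move(north) : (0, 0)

;; 13. maze.sense(east) : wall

;; 14. stack.pop() : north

;; 15. maze.move(south) : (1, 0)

;; 16. maze.sense(east) : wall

;; 17. stack.pop() : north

;; 18. maze.move(south) : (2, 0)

;; 19. maze.sense(east) : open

;; 20. stack.push(east) : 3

;; 21. maze.move(east) : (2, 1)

;; 22. maze.sense(east) : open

;; 23. stack.push(east) : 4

;; 24. maze.move(east) : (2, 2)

;; 25. maze.sense(north) : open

;; 26. stack.push(north) : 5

;; 27. maze.move(north) : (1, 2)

;; 28. maze.sense(north) : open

;; 29. stack.push(north) : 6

;; 30. maze.move(north) : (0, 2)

;; 31. maze.sense(east) : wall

;; 32. stack.pop() : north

;; 33. maze.move(south) : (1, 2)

;; 34. maze.sense(east) : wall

;; 35. stack.pop() : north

;; 36. maze.move(south) : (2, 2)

;; 37. maze.sense(east) : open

;; 38. stack.push(east) : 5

;; 39. maze.move(east) : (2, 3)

;; 40. maze.sense(east) : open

;; 41. stack.push(east) : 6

;; 42. maze.move(east) : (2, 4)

;; 43. maze.sense(north) : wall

;; 44. maze.sense(south) : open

;; 45. stack.push(south) : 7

;; 46. maze.move(south) : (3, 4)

;; 47. maze.sense(west) : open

;; 48. stack.push(west) : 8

;; 49. maze.move(west) : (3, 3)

;; 50. maze.sense(west) : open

;; 51. stack.push(west) : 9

;; 52. maze.move(west) : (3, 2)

;; 53. maze.sense(west) : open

;; 54. stack.push(west) : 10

;; 55. maze.move(west) : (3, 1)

;; 56. maze.sense(south) : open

;; 57. stack.push(south) : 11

;; 58. maze.move(south) : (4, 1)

;; 59. maze.sense(east) : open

;; 60. stack.push(east) : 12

;; 61. maze.move(east) : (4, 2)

;; 62. maze.sense(east) : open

;; 63. stack.push(east) : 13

;; 64. maze.move(east) : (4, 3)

;; 65. maze.sense(east) : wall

;; 66. maze.sense(south) : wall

;; 67. stack.pop() : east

;; 68. maze.move(west) : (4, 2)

;; 69. maze.sense(south) : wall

;; 70. stack.pop() : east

;; 71. maze.move(west) : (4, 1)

;; 72. maze.sense(south) : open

;; 73. stack.push(south) : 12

;; 74. maze.move(south) : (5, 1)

;; 75. maze.sense(west) : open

;; 76. stack.push(west) : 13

;; 77. maze.move(west) : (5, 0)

;; 78. maze.sense(south) : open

;; 79. stack.push(south) : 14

;; 80. maze.move(south) : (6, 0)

;; 81. maze.sense(east) : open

;; 82. stack.push(east) : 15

;; 83. maze.move(east) : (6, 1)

;; 84. maze.sense(east) : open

;; 85. stack.push(east) : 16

;; 86. maze.move(east) : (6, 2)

;; 87. maze.sense(east) : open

;; 88. stack.push(east) : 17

;; 89. maze.move(east) : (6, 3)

;; 90. maze.sense(east) : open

;; 91. stack.push(east) : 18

;; 92. maze.move(east) : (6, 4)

;; 93. maze.sense(north) : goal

;; 94. maze.move(north) : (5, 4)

Answer: (5, 4)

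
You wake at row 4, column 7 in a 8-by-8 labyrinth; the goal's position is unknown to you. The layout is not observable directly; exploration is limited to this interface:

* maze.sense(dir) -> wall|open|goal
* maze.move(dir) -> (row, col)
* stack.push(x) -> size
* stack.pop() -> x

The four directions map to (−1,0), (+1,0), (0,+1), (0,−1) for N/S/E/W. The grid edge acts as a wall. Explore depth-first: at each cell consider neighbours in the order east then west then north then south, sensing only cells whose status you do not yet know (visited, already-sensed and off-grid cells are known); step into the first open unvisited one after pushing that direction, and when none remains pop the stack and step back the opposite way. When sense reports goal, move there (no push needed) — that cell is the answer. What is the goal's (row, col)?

CALL sense[dir='west']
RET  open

CALL push[x='west']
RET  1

CALL move[dir='west']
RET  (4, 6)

CALL sense[dir='west']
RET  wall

CALL sense[dir='north']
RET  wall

CALL sense[dir='south']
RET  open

CALL push[x='south']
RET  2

CALL move[dir='south']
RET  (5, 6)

CALL sense[dir='east']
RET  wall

CALL sense[dir='west']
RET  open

CALL push[x='west']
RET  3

CALL move[dir='west']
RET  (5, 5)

CALL sense[dir='west']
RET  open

CALL push[x='west']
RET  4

CALL move[dir='west']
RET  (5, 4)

CALL sense[dir='west']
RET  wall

CALL sense[dir='north']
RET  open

CALL push[x='north']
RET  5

CALL move[dir='north']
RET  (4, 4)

CALL sense[dir='west']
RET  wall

CALL sense[dir='north']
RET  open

CALL push[x='north']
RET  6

CALL move[dir='north']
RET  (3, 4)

CALL sense[dir='east']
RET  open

CALL push[x='east']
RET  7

CALL move[dir='east']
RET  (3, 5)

CALL sense[dir='north']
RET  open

CALL push[x='north']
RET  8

CALL move[dir='north']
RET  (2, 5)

CALL sense[dir='east']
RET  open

CALL push[x='east']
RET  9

CALL move[dir='east']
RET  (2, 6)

CALL sense[dir='east']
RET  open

CALL push[x='east']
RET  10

CALL move[dir='east']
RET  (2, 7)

CALL sense[dir='north']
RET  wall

CALL sense[dir='south']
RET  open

CALL push[x='south']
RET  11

CALL move[dir='south']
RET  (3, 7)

CALL pop[]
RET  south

CALL move[dir='north']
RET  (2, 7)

CALL pop[]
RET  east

CALL move[dir='west']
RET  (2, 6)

CALL sense[dir='north']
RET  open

CALL push[x='north']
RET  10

CALL move[dir='north']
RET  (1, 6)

CALL sense[dir='west']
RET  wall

CALL sense[dir='north']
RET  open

CALL push[x='north']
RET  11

CALL move[dir='north']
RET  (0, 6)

CALL sense[dir='east']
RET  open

CALL push[x='east']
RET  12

CALL move[dir='east']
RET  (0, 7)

CALL pop[]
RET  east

CALL move[dir='west']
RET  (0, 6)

CALL sense[dir='west']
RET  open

CALL push[x='west']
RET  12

CALL move[dir='west']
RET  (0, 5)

CALL sense[dir='west']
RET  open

CALL push[x='west']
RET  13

CALL move[dir='west']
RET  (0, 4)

CALL sense[dir='west']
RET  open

CALL push[x='west']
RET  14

CALL move[dir='west']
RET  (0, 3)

CALL sense[dir='west']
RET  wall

CALL sense[dir='south']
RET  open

CALL push[x='south']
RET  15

CALL move[dir='south']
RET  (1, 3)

CALL sense[dir='east']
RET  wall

CALL sense[dir='west']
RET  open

CALL push[x='west']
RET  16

CALL move[dir='west']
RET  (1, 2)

CALL sense[dir='west']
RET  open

CALL push[x='west']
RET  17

CALL move[dir='west']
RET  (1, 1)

CALL sense[dir='west']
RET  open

CALL push[x='west']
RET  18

CALL move[dir='west']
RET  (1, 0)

CALL sense[dir='north']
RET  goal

CALL move[dir='north']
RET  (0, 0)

Answer: (0, 0)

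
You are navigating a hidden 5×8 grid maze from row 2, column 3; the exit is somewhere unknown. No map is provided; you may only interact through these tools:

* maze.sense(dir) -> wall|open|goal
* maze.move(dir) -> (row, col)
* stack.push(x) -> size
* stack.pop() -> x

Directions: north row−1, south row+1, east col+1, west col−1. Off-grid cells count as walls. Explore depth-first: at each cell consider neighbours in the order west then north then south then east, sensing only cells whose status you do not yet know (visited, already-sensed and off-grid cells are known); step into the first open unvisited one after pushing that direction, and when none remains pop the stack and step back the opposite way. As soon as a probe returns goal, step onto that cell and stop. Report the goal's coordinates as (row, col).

# 1. maze.sense(dir→west) == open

# 2. stack.push(x→west) == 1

# 3. maze.move(dir→west) == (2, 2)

# 4. maze.sense(dir→west) == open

# 5. stack.push(x→west) == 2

# 6. maze.move(dir→west) == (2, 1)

# 7. maze.sense(dir→west) == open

# 8. stack.push(x→west) == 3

# 9. maze.move(dir→west) == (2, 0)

# 10. maze.sense(dir→north) == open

# 11. stack.push(x→north) == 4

# 12. maze.move(dir→north) == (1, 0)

# 13. maze.sense(dir→north) == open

# 14. stack.push(x→north) == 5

# 15. maze.move(dir→north) == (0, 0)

# 16. maze.sense(dir→east) == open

# 17. stack.push(x→east) == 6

# 18. maze.move(dir→east) == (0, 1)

# 19. maze.sense(dir→south) == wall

# 20. maze.sense(dir→east) == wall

# 21. stack.pop() == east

# 22. maze.move(dir→west) == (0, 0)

# 23. stack.pop() == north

# 24. maze.move(dir→south) == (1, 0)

# 25. stack.pop() == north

# 26. maze.move(dir→south) == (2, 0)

# 27. maze.sense(dir→south) == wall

# 28. stack.pop() == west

# 29. maze.move(dir→east) == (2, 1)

# 30. maze.sense(dir→south) == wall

# 31. stack.pop() == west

# 32. maze.move(dir→east) == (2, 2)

# 33. maze.sense(dir→north) == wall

# 34. maze.sense(dir→south) == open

# 35. stack.push(x→south) == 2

# 36. maze.move(dir→south) == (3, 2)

# 37. maze.sense(dir→south) == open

# 38. stack.push(x→south) == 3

# 39. maze.move(dir→south) == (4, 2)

# 40. maze.sense(dir→west) == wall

# 41. maze.sense(dir→east) == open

# 42. stack.push(x→east) == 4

# 43. maze.move(dir→east) == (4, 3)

# 44. maze.sense(dir→north) == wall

# 45. maze.sense(dir→east) == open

# 46. stack.push(x→east) == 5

# 47. maze.move(dir→east) == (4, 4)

# 48. maze.sense(dir→north) == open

# 49. stack.push(x→north) == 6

# 50. maze.move(dir→north) == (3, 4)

# 51. maze.sense(dir→north) == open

# 52. stack.push(x→north) == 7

# 53. maze.move(dir→north) == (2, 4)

# 54. maze.sense(dir→north) == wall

# 55. maze.sense(dir→east) == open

# 56. stack.push(x→east) == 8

# 57. maze.move(dir→east) == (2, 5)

# 58. maze.sense(dir→north) == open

# 59. stack.push(x→north) == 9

# 60. maze.move(dir→north) == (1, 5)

# 61. maze.sense(dir→north) == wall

# 62. maze.sense(dir→east) == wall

# 63. stack.pop() == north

# 64. maze.move(dir→south) == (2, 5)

# 65. maze.sense(dir→south) == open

# 66. stack.push(x→south) == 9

# 67. maze.move(dir→south) == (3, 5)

# 68. maze.sense(dir→south) == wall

# 69. maze.sense(dir→east) == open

# 70. stack.push(x→east) == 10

# 71. maze.move(dir→east) == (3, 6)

# 72. maze.sense(dir→north) == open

# 73. stack.push(x→north) == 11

# 74. maze.move(dir→north) == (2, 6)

# 75. maze.sense(dir→east) == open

# 76. stack.push(x→east) == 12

# 77. maze.move(dir→east) == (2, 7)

# 78. maze.sense(dir→north) == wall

# 79. maze.sense(dir→south) == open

# 80. stack.push(x→south) == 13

# 81. maze.move(dir→south) == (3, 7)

# 82. maze.sense(dir→south) == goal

# 83. maze.move(dir→south) == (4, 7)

Answer: (4, 7)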